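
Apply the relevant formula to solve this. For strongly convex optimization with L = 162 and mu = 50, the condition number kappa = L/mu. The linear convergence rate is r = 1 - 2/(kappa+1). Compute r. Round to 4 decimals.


Step 1: Compute the condition number.
kappa = L/mu = 162/50 = 3.24
Step 2: Compute the convergence rate.
r = 1 - 2/(kappa + 1) = 1 - 2*mu/(L + mu) = (L - mu)/(L + mu) = 112/212 = 0.5283


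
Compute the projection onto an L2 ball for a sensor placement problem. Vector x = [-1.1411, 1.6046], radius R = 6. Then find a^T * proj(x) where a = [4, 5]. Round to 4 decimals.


Step 1: Compute ||x|| (intermediates to 6 decimals).
||x|| = sqrt((-1.1411)^2 + 1.6046^2) = 1.968972
Step 2: Project.
Since ||x|| <= R, proj = x (no scaling needed).
proj(x) = [-1.1411, 1.6046]
Step 3: Dot product.
a^T * proj(x) = 4*(-1.1411) + 5*1.6046 = 3.4586


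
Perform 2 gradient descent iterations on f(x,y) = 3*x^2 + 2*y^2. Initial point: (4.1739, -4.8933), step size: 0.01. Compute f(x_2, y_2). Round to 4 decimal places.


Gradient descent on f(x,y) = 3*x^2 + 2*y^2.
Starting point: (4.1739, -4.8933), alpha = 0.01
Step 1: grad_x = 2*3*4.1739 = 25.0434, grad_y = 2*2*-4.8933 = -19.5732
  x_1 = 4.1739 - 0.01*25.0434 = 3.9235
  y_1 = -4.8933 - 0.01*-19.5732 = -4.6976
Step 2: grad_x = 2*3*3.9235 = 23.5408, grad_y = 2*2*-4.6976 = -18.7903
  x_2 = 3.9235 - 0.01*23.5408 = 3.6881
  y_2 = -4.6976 - 0.01*-18.7903 = -4.5097
f(3.6881, -4.5097) = 3*3.6881^2 + 2*(-4.5097)^2 = 81.4795


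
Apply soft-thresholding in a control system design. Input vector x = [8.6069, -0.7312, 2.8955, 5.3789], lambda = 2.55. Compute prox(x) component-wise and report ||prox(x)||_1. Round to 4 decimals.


Soft-thresholding with lambda = 2.55:
prox(8.6069) = sign(8.6069)*max(|8.6069| - 2.55, 0) = 6.0569
prox(-0.7312) = sign(-0.7312)*max(|-0.7312| - 2.55, 0) = 0.0
prox(2.8955) = sign(2.8955)*max(|2.8955| - 2.55, 0) = 0.3455
prox(5.3789) = sign(5.3789)*max(|5.3789| - 2.55, 0) = 2.8289
prox(x) = [6.0569, 0.0, 0.3455, 2.8289]
||prox(x)||_1 = 6.0569 + 0.0 + 0.3455 + 2.8289 = 9.2313


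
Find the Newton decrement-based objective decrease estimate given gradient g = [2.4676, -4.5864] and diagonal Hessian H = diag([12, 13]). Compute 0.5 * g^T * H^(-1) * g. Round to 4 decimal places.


Step 1: H is diagonal, so H^(-1) * g = [0.2056, -0.3528].
Step 2: g^T H^(-1) g = sum_i g_i^2 / H_ii
  = (2.4676)^2/12 + (-4.5864)^2/13
  = 0.5074 + 1.6181 = 2.1255
Step 3: Objective decrease = 0.5 * g^T H^(-1) g = 1.0628


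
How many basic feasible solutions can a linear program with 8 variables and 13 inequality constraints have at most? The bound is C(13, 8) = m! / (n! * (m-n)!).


Each vertex corresponds to some choice of n active constraints out of m, so the number of vertices is at most C(m, n) = m! / (n!(m-n)!).
m = 13, n = 8
Numerator: 13 * 12 * 11 * 10 * 9 * 8 * 7 * 6
Denominator: 8! = 40320
C(13, 8) = 1287


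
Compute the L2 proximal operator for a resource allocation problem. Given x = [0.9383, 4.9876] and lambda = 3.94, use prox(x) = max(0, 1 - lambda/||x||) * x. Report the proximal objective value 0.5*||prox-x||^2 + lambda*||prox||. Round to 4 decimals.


Step 1: Compute ||x||.
||x|| = 5.0751
Step 2: Compute scaling factor.
scale = max(0, 1 - 3.94/5.0751) = 0.2237
Step 3: prox(x) = [0.2099, 1.1155]
||prox(x)|| = 1.1351
Step 4: Proximal objective.
0.5*||prox-x||^2 = 7.7618
lambda*||prox|| = 4.4723
Total = 12.2341


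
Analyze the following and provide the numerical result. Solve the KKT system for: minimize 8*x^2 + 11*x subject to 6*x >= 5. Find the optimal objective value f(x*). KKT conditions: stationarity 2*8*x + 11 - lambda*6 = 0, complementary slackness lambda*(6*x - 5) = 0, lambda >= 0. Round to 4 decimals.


Step 1: Try lambda = 0 (constraint inactive).
x_unc = -11/(2*8) = -0.6875
Check: 6*-0.6875 = -4.125 < 5 -- violated!
Step 2: Constraint must be active: 6*x = 5
x* = 5/6 = 0.8333 (rounded; the exact value 5/6 is used below)
lambda = (2*8*(5/6) + 11)/6 = 4.0556
Step 3: Compute optimal value.
f(x*) = 8*(5/6)^2 + 11*(5/6) = 14.7222


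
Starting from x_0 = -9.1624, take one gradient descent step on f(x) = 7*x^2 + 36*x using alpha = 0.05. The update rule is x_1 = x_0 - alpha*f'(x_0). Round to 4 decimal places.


We compute the gradient at x_0 and apply the update.
f'(x) = 14*x + 36
f'(-9.1624) = 14*-9.1624 + 36 = -92.2736
x_1 = -9.1624 - 0.05*-92.2736 = -4.5487


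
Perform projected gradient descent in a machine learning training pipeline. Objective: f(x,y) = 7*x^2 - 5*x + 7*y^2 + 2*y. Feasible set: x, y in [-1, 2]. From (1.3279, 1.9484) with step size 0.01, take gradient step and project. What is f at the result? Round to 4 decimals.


Step 1: Compute gradient at (1.3279, 1.9484).
grad_x = 2*7*1.3279 - 5 = 13.5906
grad_y = 2*7*1.9484 + 2 = 29.2776
Step 2: Gradient step.
x_raw = 1.3279 - 0.01*13.5906 = 1.192
y_raw = 1.9484 - 0.01*29.2776 = 1.6556
Step 3: Project onto [-1, 2].
x_proj = clip(1.192) = 1.192
y_proj = clip(1.6556) = 1.6556
Step 4: Evaluate f.
f(1.192, 1.6556) = 26.4849


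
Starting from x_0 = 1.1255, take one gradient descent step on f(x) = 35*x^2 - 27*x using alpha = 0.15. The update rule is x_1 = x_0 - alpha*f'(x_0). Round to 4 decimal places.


We compute the gradient at x_0 and apply the update.
f'(x) = 70*x - 27
f'(1.1255) = 70*1.1255 - 27 = 51.785
x_1 = 1.1255 - 0.15*51.785 = -6.6423


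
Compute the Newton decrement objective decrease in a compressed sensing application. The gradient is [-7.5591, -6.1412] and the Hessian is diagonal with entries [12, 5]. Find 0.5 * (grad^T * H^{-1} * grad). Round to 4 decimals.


Step 1: H is diagonal, so H^(-1) * g = [-0.6299, -1.2282].
Step 2: g^T H^(-1) g = sum_i g_i^2 / H_ii
  = (-7.5591)^2/12 + (-6.1412)^2/5
  = 4.7617 + 7.5429 = 12.3045
Step 3: Objective decrease = 0.5 * g^T H^(-1) g = 6.1523


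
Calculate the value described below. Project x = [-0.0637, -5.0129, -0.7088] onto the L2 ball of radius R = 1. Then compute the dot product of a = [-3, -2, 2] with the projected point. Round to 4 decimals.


Step 1: Compute ||x|| (intermediates to 6 decimals).
||x|| = sqrt((-0.0637)^2 + (-5.0129)^2 + (-0.7088)^2) = 5.063163
Step 2: Project.
Since ||x|| > R, scale = R/||x|| = 1/5.063163 = 0.197505, proj(x) = scale * x
proj(x) = [-0.012581, -0.990073, -0.139992]
Step 3: Dot product.
a^T * proj(x) = -3*(-0.012581) - 2*(-0.990073) + 2*(-0.139992) = 1.7379


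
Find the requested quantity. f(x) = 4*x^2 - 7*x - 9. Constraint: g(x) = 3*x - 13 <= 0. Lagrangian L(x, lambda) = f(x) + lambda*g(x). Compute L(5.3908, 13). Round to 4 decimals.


Step 1: Evaluate f(x).
f(5.3908) = 4*5.3908^2 - 7*5.3908 - 9 = 69.5073
Step 2: Evaluate g(x).
g(5.3908) = 3*5.3908 - 13 = 3.1724
Step 3: Compute Lagrangian.
L = 69.5073 + 13*3.1724 = 110.7485


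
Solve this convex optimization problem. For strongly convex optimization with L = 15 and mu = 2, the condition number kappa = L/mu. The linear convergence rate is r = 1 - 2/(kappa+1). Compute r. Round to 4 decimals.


Step 1: Compute the condition number.
kappa = L/mu = 15/2 = 7.5
Step 2: Compute the convergence rate.
r = 1 - 2/(kappa + 1) = 1 - 2*mu/(L + mu) = (L - mu)/(L + mu) = 13/17 = 0.7647


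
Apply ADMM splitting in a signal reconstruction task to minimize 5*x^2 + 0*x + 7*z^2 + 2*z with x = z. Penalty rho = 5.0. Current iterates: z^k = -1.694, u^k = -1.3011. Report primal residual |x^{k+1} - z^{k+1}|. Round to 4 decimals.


ADMM iteration with rho = 5.0, z^k = -1.694, u^k = -1.3011
Step 1: x-update.
Minimize 5*x^2 + 0*x + (5.0/2)*(x + 1.694 - 1.3011)^2
FOC: (2*5 + 5.0)*x = 0 + 5.0*(-1.694 + 1.3011)
x^{k+1} = -0.131
Step 2: z-update.
Minimize 7*z^2 + 2*z + (5.0/2)*(-0.131 - z - 1.3011)^2
FOC: (2*7 + 5.0)*z = -2 + 5.0*(-0.131 - 1.3011)
z^{k+1} = -0.4821
Step 3: u-update.
u^{k+1} = -1.3011 - 0.131 + 0.4821 = -0.9499
Step 4: Primal residual = |-0.131 + 0.4821| = 0.3512


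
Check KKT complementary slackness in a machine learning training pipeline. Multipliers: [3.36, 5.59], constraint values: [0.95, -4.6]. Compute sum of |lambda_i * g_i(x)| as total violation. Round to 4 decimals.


KKT complementary slackness check:
lambda_1 * g_1 = 3.36 * 0.95 = 3.192
lambda_2 * g_2 = 5.59 * -4.6 = -25.714
Total violation = 3.192 + 25.714 = 28.906


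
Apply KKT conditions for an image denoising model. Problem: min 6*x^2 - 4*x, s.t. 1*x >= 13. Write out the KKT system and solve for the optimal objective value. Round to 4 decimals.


Step 1: Try lambda = 0 (constraint inactive).
x_unc = 4/(2*6) = 0.3333
Check: 1*0.3333 = 0.3333 < 13 -- violated!
Step 2: Constraint must be active: 1*x = 13
x* = 13/1 = 13.0
lambda = (2*6*13.0 - 4)/1 = 152.0
Step 3: Compute optimal value.
f(x*) = 6*13.0^2 - 4*13.0 = 962.0


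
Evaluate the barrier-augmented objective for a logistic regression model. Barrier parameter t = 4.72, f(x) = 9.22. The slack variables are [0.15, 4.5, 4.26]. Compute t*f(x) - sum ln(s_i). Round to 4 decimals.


Step 1: Compute log-barrier.
ln values: [-1.8971, 1.5041, 1.4493]
phi = -(-1.8971 + 1.5041 + 1.4493) = -1.0562
Step 2: Compute augmented objective.
t*f(x) = 4.72*9.22 = 43.5184
Total = 43.5184 - 1.0562 = 42.4622


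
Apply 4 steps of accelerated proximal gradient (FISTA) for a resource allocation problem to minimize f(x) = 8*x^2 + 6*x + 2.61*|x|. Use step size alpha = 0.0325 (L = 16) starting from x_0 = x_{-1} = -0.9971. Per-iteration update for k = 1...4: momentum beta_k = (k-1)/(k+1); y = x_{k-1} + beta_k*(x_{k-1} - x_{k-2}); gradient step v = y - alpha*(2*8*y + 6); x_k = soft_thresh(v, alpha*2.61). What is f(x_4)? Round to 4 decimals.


FISTA on f(x) = 8*x^2 + 6*x + 2.61*|x|
L = 16, alpha = 0.0325
Iteration 1: beta = 0.0, y = -0.9971 + 0.0*(-0.9971 + 0.9971) = -0.9971
  grad(y) = -9.9536, v = y - alpha*grad = -0.6736
  prox(v) = soft_thresh(-0.6736, 0.0848) = -0.5888
Iteration 2: beta = 0.3333, y = -0.5888 + 0.3333*(-0.5888 + 0.9971) = -0.4527
  grad(y) = -1.2428, v = y - alpha*grad = -0.4123
  prox(v) = soft_thresh(-0.4123, 0.0848) = -0.3275
Iteration 3: beta = 0.5, y = -0.3275 + 0.5*(-0.3275 + 0.5888) = -0.1968
  grad(y) = 2.8512, v = y - alpha*grad = -0.2895
  prox(v) = soft_thresh(-0.2895, 0.0848) = -0.2046
Iteration 4: beta = 0.6, y = -0.2046 + 0.6*(-0.2046 + 0.3275) = -0.1309
  grad(y) = 3.9049, v = y - alpha*grad = -0.2579
  prox(v) = soft_thresh(-0.2579, 0.0848) = -0.173
f(x_4) = 8*(-0.173)^2 + 6*(-0.173) + 2.61*|-0.173| = -0.3471


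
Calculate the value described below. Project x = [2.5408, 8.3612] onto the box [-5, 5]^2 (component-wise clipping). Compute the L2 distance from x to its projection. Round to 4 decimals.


Project each component onto [-5, 5].
clip(2.5408) = 2.5408, clip(8.3612) = 5.0
Projection = [2.5408, 5.0]
Squared diffs: [0.0, 11.2977]
Distance = sqrt(11.2977) = 3.3612


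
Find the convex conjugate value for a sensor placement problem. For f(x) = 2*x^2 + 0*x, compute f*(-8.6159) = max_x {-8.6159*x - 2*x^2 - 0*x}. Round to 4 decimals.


f*(y) = sup_x {y*x - a*x^2 - b*x} = sup_x {(y-b)*x - a*x^2}
FOC: (y - b) - 2a*x = 0 => x* = (y - b)/(2a)
x* = (-8.6159 - 0)/(2*2) = -2.154
f*(-8.6159) = (y-b)^2/(4a) = (-8.6159 - 0)^2/(4*2)
= 74.2337/8 = 9.2792


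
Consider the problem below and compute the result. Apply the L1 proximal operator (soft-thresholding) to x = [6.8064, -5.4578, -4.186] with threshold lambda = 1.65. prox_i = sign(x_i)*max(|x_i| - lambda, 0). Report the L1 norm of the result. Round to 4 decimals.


Soft-thresholding with lambda = 1.65:
prox(6.8064) = sign(6.8064)*max(|6.8064| - 1.65, 0) = 5.1564
prox(-5.4578) = sign(-5.4578)*max(|-5.4578| - 1.65, 0) = -3.8078
prox(-4.186) = sign(-4.186)*max(|-4.186| - 1.65, 0) = -2.536
prox(x) = [5.1564, -3.8078, -2.536]
||prox(x)||_1 = 5.1564 + 3.8078 + 2.536 = 11.5002


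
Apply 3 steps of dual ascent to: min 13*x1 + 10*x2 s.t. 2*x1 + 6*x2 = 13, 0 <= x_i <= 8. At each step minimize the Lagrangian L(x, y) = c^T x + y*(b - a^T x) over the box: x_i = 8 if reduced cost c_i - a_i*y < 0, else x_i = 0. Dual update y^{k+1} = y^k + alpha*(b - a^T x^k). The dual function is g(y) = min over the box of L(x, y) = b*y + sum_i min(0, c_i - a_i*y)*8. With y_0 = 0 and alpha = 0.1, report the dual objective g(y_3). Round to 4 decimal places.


Dual ascent for LP: min 13*x1 + 10*x2, 2*x1 + 6*x2 = 13, 0 <= x_i <= 8
Step 1: y^k = 0.0, reduced costs: (13.0, 10.0)
  x^k = (0.0, 0.0), subgradient = b - a^T x = 13.0
  y^{k+1} = 0.0 + 0.1*13.0 = 1.3
Step 2: y^k = 1.3, reduced costs: (10.4, 2.2)
  x^k = (0.0, 0.0), subgradient = b - a^T x = 13.0
  y^{k+1} = 1.3 + 0.1*13.0 = 2.6
Step 3: y^k = 2.6, reduced costs: (7.8, -5.6)
  x^k = (0.0, 8.0), subgradient = b - a^T x = -35.0
  y^{k+1} = 2.6 + 0.1*-35.0 = -0.9
Dual objective at y_3 = -0.9: reduced costs (14.8, 15.4), box minimizer x = (0.0, 0.0)
g(y_3) = b*y + (c1 - a1*y)*x1 + (c2 - a2*y)*x2 = 13*(-0.9) + 14.8*0.0 + 15.4*0.0 = -11.7 + 0.0 + 0.0 = -11.7


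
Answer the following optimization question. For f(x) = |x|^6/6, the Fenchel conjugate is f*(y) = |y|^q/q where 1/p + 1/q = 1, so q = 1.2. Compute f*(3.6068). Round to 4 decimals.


The conjugate exponent q satisfies 1/p + 1/q = 1.
p = 6, so q = 6/(6 - 1) = 1.2
|y|^q = 3.6068^1.2 = 4.6617
f*(3.6068) = 4.6617 / 1.2 = 3.8848


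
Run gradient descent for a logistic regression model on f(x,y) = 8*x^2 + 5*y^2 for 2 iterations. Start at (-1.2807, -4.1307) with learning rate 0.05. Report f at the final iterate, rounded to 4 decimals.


Gradient descent on f(x,y) = 8*x^2 + 5*y^2.
Starting point: (-1.2807, -4.1307), alpha = 0.05
Step 1: grad_x = 2*8*-1.2807 = -20.4912, grad_y = 2*5*-4.1307 = -41.307
  x_1 = -1.2807 - 0.05*-20.4912 = -0.2561
  y_1 = -4.1307 - 0.05*-41.307 = -2.0654
Step 2: grad_x = 2*8*-0.2561 = -4.0982, grad_y = 2*5*-2.0654 = -20.6535
  x_2 = -0.2561 - 0.05*-4.0982 = -0.0512
  y_2 = -2.0654 - 0.05*-20.6535 = -1.0327
f(-0.0512, -1.0327) = 8*(-0.0512)^2 + 5*(-1.0327)^2 = 5.3531


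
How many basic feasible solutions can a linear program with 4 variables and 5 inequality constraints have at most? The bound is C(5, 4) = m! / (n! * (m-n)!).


Each vertex corresponds to some choice of n active constraints out of m, so the number of vertices is at most C(m, n) = m! / (n!(m-n)!).
m = 5, n = 4
Numerator: 5 * 4 * 3 * 2
Denominator: 4! = 24
C(5, 4) = 5


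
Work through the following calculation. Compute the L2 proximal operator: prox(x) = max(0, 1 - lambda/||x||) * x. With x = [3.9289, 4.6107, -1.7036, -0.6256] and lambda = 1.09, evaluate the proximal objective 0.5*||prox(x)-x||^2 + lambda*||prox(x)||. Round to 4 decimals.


Step 1: Compute ||x||.
||x|| = 6.3236
Step 2: Compute scaling factor.
scale = max(0, 1 - 1.09/6.3236) = 0.8276
Step 3: prox(x) = [3.2517, 3.816, -1.41, -0.5178]
||prox(x)|| = 5.2336
Step 4: Proximal objective.
0.5*||prox-x||^2 = 0.5941
lambda*||prox|| = 5.7046
Total = 6.2987


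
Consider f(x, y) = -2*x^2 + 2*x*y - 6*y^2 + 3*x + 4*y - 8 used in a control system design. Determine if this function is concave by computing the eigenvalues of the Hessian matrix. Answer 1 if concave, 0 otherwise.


The Hessian of f(x,y) = -2*x^2 + 2*x*y - 6*y^2 + 3*x + 4*y - 8 is:
H = [[-4, 2], [2, -12]]
Trace = -4 - 12 = -16
Determinant = -4*-12 - (2)^2 = 44
Discriminant = (-16)^2 - 4*44 = 80.0
Eigenvalues: lambda_1 = -12.4721, lambda_2 = -3.5279
The function is concave.

1


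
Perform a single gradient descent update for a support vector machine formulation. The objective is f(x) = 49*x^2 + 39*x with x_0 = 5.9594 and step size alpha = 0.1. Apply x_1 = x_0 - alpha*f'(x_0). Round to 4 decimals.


We compute the gradient at x_0 and apply the update.
f'(x) = 98*x + 39
f'(5.9594) = 98*5.9594 + 39 = 623.0212
x_1 = 5.9594 - 0.1*623.0212 = -56.3427


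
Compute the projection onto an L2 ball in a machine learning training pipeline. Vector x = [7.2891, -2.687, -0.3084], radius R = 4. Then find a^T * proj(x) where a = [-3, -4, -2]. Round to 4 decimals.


Step 1: Compute ||x|| (intermediates to 6 decimals).
||x|| = sqrt(7.2891^2 + (-2.687)^2 + (-0.3084)^2) = 7.774706
Step 2: Project.
Since ||x|| > R, scale = R/||x|| = 4/7.774706 = 0.514489, proj(x) = scale * x
proj(x) = [3.750162, -1.382432, -0.158668]
Step 3: Dot product.
a^T * proj(x) = -3*3.750162 - 4*(-1.382432) - 2*(-0.158668) = -5.4034


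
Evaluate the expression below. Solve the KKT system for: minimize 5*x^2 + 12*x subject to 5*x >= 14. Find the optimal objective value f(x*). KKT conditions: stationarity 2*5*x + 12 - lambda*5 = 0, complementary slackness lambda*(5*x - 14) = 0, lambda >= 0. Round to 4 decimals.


Step 1: Try lambda = 0 (constraint inactive).
x_unc = -12/(2*5) = -1.2
Check: 5*-1.2 = -6.0 < 14 -- violated!
Step 2: Constraint must be active: 5*x = 14
x* = 14/5 = 2.8
lambda = (2*5*2.8 + 12)/5 = 8.0
Step 3: Compute optimal value.
f(x*) = 5*2.8^2 + 12*2.8 = 72.8


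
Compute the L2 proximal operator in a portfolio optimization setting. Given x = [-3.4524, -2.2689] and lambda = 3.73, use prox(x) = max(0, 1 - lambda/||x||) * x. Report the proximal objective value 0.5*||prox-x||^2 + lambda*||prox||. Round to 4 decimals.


Step 1: Compute ||x||.
||x|| = 4.1312
Step 2: Compute scaling factor.
scale = max(0, 1 - 3.73/4.1312) = 0.0971
Step 3: prox(x) = [-0.3353, -0.2204]
||prox(x)|| = 0.4012
Step 4: Proximal objective.
0.5*||prox-x||^2 = 6.9565
lambda*||prox|| = 1.4965
Total = 8.453


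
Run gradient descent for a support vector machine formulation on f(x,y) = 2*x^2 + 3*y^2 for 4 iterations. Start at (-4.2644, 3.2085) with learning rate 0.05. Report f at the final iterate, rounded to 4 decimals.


Gradient descent on f(x,y) = 2*x^2 + 3*y^2.
Starting point: (-4.2644, 3.2085), alpha = 0.05
Step 1: grad_x = 2*2*-4.2644 = -17.0576, grad_y = 2*3*3.2085 = 19.251
  x_1 = -4.2644 - 0.05*-17.0576 = -3.4115
  y_1 = 3.2085 - 0.05*19.251 = 2.246
Step 2: grad_x = 2*2*-3.4115 = -13.6461, grad_y = 2*3*2.246 = 13.4757
  x_2 = -3.4115 - 0.05*-13.6461 = -2.7292
  y_2 = 2.246 - 0.05*13.4757 = 1.5722
Step 3: grad_x = 2*2*-2.7292 = -10.9169, grad_y = 2*3*1.5722 = 9.433
  x_3 = -2.7292 - 0.05*-10.9169 = -2.1834
  y_3 = 1.5722 - 0.05*9.433 = 1.1005
Step 4: grad_x = 2*2*-2.1834 = -8.7335, grad_y = 2*3*1.1005 = 6.6031
  x_4 = -2.1834 - 0.05*-8.7335 = -1.7467
  y_4 = 1.1005 - 0.05*6.6031 = 0.7704
f(-1.7467, 0.7704) = 2*(-1.7467)^2 + 3*0.7704^2 = 7.8823


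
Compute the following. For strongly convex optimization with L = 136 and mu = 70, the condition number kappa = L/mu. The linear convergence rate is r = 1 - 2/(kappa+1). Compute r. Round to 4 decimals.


Step 1: Compute the condition number.
kappa = L/mu = 136/70 = 1.9429
Step 2: Compute the convergence rate.
r = 1 - 2/(kappa + 1) = 1 - 2*mu/(L + mu) = (L - mu)/(L + mu) = 66/206 = 0.3204


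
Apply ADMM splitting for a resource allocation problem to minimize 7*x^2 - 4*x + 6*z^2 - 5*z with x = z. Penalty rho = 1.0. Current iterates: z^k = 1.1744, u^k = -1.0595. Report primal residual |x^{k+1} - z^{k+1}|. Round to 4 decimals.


ADMM iteration with rho = 1.0, z^k = 1.1744, u^k = -1.0595
Step 1: x-update.
Minimize 7*x^2 - 4*x + (1.0/2)*(x - 1.1744 - 1.0595)^2
FOC: (2*7 + 1.0)*x = 4 + 1.0*(1.1744 + 1.0595)
x^{k+1} = 0.4156
Step 2: z-update.
Minimize 6*z^2 - 5*z + (1.0/2)*(0.4156 - z - 1.0595)^2
FOC: (2*6 + 1.0)*z = 5 + 1.0*(0.4156 - 1.0595)
z^{k+1} = 0.3351
Step 3: u-update.
u^{k+1} = -1.0595 + 0.4156 - 0.3351 = -0.979
Step 4: Primal residual = |0.4156 - 0.3351| = 0.0805


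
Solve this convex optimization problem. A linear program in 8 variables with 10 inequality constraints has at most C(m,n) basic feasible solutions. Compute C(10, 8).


Each vertex corresponds to some choice of n active constraints out of m, so the number of vertices is at most C(m, n) = m! / (n!(m-n)!).
m = 10, n = 8
Numerator: 10 * 9 * 8 * 7 * 6 * 5 * 4 * 3
Denominator: 8! = 40320
C(10, 8) = 45


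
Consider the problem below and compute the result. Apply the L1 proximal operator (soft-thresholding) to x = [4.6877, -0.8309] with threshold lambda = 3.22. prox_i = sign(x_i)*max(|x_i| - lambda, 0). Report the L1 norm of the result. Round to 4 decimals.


Soft-thresholding with lambda = 3.22:
prox(4.6877) = sign(4.6877)*max(|4.6877| - 3.22, 0) = 1.4677
prox(-0.8309) = sign(-0.8309)*max(|-0.8309| - 3.22, 0) = 0.0
prox(x) = [1.4677, 0.0]
||prox(x)||_1 = 1.4677 + 0.0 = 1.4677


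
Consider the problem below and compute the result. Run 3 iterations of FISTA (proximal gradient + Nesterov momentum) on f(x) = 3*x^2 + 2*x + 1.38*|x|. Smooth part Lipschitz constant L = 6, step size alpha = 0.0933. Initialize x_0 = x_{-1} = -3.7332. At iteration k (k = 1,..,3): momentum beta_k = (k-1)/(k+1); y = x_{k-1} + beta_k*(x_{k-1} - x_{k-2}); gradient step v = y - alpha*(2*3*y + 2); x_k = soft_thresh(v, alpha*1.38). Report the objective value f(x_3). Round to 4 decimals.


FISTA on f(x) = 3*x^2 + 2*x + 1.38*|x|
L = 6, alpha = 0.0933
Iteration 1: beta = 0.0, y = -3.7332 + 0.0*(-3.7332 + 3.7332) = -3.7332
  grad(y) = -20.3992, v = y - alpha*grad = -1.83
  prox(v) = soft_thresh(-1.83, 0.1288) = -1.7012
Iteration 2: beta = 0.3333, y = -1.7012 + 0.3333*(-1.7012 + 3.7332) = -1.0239
  grad(y) = -4.1432, v = y - alpha*grad = -0.6373
  prox(v) = soft_thresh(-0.6373, 0.1288) = -0.5086
Iteration 3: beta = 0.5, y = -0.5086 + 0.5*(-0.5086 + 1.7012) = 0.0878
  grad(y) = 2.5266, v = y - alpha*grad = -0.148
  prox(v) = soft_thresh(-0.148, 0.1288) = -0.0192
f(x_3) = 3*(-0.0192)^2 + 2*(-0.0192) + 1.38*|-0.0192| = -0.0108


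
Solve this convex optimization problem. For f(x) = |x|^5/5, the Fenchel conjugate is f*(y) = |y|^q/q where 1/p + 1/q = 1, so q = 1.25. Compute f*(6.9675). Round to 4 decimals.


The conjugate exponent q satisfies 1/p + 1/q = 1.
p = 5, so q = 5/(5 - 1) = 1.25
|y|^q = 6.9675^1.25 = 11.32
f*(6.9675) = 11.32 / 1.25 = 9.056


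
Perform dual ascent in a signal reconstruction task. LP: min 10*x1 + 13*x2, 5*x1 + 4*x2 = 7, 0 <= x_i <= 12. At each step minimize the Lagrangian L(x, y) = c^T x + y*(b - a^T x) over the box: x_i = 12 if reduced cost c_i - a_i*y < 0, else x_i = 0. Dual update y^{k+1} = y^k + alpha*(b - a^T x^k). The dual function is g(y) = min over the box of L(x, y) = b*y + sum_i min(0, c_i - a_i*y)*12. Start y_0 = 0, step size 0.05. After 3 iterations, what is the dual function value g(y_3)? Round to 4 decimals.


Dual ascent for LP: min 10*x1 + 13*x2, 5*x1 + 4*x2 = 7, 0 <= x_i <= 12
Step 1: y^k = 0.0, reduced costs: (10.0, 13.0)
  x^k = (0.0, 0.0), subgradient = b - a^T x = 7.0
  y^{k+1} = 0.0 + 0.05*7.0 = 0.35
Step 2: y^k = 0.35, reduced costs: (8.25, 11.6)
  x^k = (0.0, 0.0), subgradient = b - a^T x = 7.0
  y^{k+1} = 0.35 + 0.05*7.0 = 0.7
Step 3: y^k = 0.7, reduced costs: (6.5, 10.2)
  x^k = (0.0, 0.0), subgradient = b - a^T x = 7.0
  y^{k+1} = 0.7 + 0.05*7.0 = 1.05
Dual objective at y_3 = 1.05: reduced costs (4.75, 8.8), box minimizer x = (0.0, 0.0)
g(y_3) = b*y + (c1 - a1*y)*x1 + (c2 - a2*y)*x2 = 7*1.05 + 4.75*0.0 + 8.8*0.0 = 7.35 + 0.0 + 0.0 = 7.35


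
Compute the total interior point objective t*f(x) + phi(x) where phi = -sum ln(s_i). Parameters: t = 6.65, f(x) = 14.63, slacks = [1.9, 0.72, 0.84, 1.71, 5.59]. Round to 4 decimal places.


Step 1: Compute log-barrier.
ln values: [0.6419, -0.3285, -0.1744, 0.5365, 1.721]
phi = -(0.6419 - 0.3285 - 0.1744 + 0.5365 + 1.721) = -2.3965
Step 2: Compute augmented objective.
t*f(x) = 6.65*14.63 = 97.2895
Total = 97.2895 - 2.3965 = 94.893


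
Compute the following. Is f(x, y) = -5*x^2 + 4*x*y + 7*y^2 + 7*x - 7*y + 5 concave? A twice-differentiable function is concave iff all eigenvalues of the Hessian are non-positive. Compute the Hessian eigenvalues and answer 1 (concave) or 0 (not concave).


The Hessian of f(x,y) = -5*x^2 + 4*x*y + 7*y^2 + 7*x - 7*y + 5 is:
H = [[-10, 4], [4, 14]]
Trace = -10 + 14 = 4
Determinant = -10*14 - (4)^2 = -156
Discriminant = (4)^2 - 4*-156 = 640.0
Eigenvalues: lambda_1 = -10.6491, lambda_2 = 14.6491
The function is not concave.

0


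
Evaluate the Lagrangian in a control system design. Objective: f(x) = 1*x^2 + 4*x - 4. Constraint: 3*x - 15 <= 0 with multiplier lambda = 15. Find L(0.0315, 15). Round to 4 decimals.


Step 1: Evaluate f(x).
f(0.0315) = 1*0.0315^2 + 4*0.0315 - 4 = -3.873
Step 2: Evaluate g(x).
g(0.0315) = 3*0.0315 - 15 = -14.9055
Step 3: Compute Lagrangian.
L = -3.873 + 15*-14.9055 = -227.4555


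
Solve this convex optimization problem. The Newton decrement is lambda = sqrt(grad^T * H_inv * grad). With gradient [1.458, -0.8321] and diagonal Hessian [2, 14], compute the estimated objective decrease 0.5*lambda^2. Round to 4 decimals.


Step 1: H is diagonal, so H^(-1) * g = [0.729, -0.0594].
Step 2: g^T H^(-1) g = sum_i g_i^2 / H_ii
  = (1.458)^2/2 + (-0.8321)^2/14
  = 1.0629 + 0.0495 = 1.1123
Step 3: Objective decrease = 0.5 * g^T H^(-1) g = 0.5562


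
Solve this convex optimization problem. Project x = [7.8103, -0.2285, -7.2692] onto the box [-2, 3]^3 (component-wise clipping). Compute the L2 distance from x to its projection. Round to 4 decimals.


Project each component onto [-2, 3].
clip(7.8103) = 3.0, clip(-0.2285) = -0.2285, clip(-7.2692) = -2.0
Projection = [3.0, -0.2285, -2.0]
Squared diffs: [23.139, 0.0, 27.7645]
Distance = sqrt(50.9035) = 7.1347


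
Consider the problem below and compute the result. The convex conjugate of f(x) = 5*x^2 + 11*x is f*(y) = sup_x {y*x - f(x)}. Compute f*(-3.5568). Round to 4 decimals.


f*(y) = sup_x {y*x - a*x^2 - b*x} = sup_x {(y-b)*x - a*x^2}
FOC: (y - b) - 2a*x = 0 => x* = (y - b)/(2a)
x* = (-3.5568 - 11)/(2*5) = -1.4557
f*(-3.5568) = (y-b)^2/(4a) = (-3.5568 - 11)^2/(4*5)
= 211.9004/20 = 10.595


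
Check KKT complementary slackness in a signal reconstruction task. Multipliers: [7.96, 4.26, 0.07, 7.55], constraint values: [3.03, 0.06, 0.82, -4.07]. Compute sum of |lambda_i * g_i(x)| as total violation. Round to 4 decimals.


KKT complementary slackness check:
lambda_1 * g_1 = 7.96 * 3.03 = 24.1188
lambda_2 * g_2 = 4.26 * 0.06 = 0.2556
lambda_3 * g_3 = 0.07 * 0.82 = 0.0574
lambda_4 * g_4 = 7.55 * -4.07 = -30.7285
Total violation = 24.1188 + 0.2556 + 0.0574 + 30.7285 = 55.1603


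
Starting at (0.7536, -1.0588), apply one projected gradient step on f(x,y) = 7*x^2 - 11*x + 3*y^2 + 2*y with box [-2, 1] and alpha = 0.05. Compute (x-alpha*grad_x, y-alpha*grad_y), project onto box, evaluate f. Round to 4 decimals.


Step 1: Compute gradient at (0.7536, -1.0588).
grad_x = 2*7*0.7536 - 11 = -0.4496
grad_y = 2*3*-1.0588 + 2 = -4.3528
Step 2: Gradient step.
x_raw = 0.7536 - 0.05*-0.4496 = 0.7761
y_raw = -1.0588 - 0.05*-4.3528 = -0.8412
Step 3: Project onto [-2, 1].
x_proj = clip(0.7761) = 0.7761
y_proj = clip(-0.8412) = -0.8412
Step 4: Evaluate f.
f(0.7761, -0.8412) = -3.8804


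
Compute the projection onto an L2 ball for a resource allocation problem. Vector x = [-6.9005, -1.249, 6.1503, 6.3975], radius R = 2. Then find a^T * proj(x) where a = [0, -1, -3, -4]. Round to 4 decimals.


Step 1: Compute ||x|| (intermediates to 6 decimals).
||x|| = sqrt((-6.9005)^2 + (-1.249)^2 + 6.1503^2 + 6.3975^2) = 11.310663
Step 2: Project.
Since ||x|| > R, scale = R/||x|| = 2/11.310663 = 0.176824, proj(x) = scale * x
proj(x) = [-1.220174, -0.220853, 1.087521, 1.131232]
Step 3: Dot product.
a^T * proj(x) = 0*(-1.220174) - 1*(-0.220853) - 3*1.087521 - 4*1.131232 = -7.5666


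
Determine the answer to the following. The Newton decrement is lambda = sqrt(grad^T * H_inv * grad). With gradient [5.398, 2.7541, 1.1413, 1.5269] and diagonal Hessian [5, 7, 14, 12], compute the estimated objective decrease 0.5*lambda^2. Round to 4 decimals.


Step 1: H is diagonal, so H^(-1) * g = [1.0796, 0.3934, 0.0815, 0.1272].
Step 2: g^T H^(-1) g = sum_i g_i^2 / H_ii
  = (5.398)^2/5 + (2.7541)^2/7 + (1.1413)^2/14 + (1.5269)^2/12
  = 5.8277 + 1.0836 + 0.093 + 0.1943 = 7.1986
Step 3: Objective decrease = 0.5 * g^T H^(-1) g = 3.5993


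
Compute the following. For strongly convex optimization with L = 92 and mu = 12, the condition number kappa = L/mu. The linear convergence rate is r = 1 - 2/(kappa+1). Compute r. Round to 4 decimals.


Step 1: Compute the condition number.
kappa = L/mu = 92/12 = 7.6667
Step 2: Compute the convergence rate.
r = 1 - 2/(kappa + 1) = 1 - 2*mu/(L + mu) = (L - mu)/(L + mu) = 80/104 = 0.7692


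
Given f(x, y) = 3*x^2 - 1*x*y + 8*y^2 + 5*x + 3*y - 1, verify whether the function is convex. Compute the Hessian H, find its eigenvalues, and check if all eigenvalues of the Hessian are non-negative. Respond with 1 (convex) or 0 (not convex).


The Hessian of f(x,y) = 3*x^2 - 1*x*y + 8*y^2 + 5*x + 3*y - 1 is:
H = [[6, -1], [-1, 16]]
Trace = 6 + 16 = 22
Determinant = 6*16 - (-1)^2 = 95
Discriminant = (22)^2 - 4*95 = 104.0
Eigenvalues: lambda_1 = 5.901, lambda_2 = 16.099
The function is convex.

1


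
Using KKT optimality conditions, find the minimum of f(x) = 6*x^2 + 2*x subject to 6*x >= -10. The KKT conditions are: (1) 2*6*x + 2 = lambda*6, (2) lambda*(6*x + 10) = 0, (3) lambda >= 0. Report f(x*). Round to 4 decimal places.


Step 1: Try lambda = 0 (constraint inactive).
Stationarity: 2*6*x + 2 = 0
x* = -2/(2*6) = -1/6 = -0.1667 (rounded; the exact value -1/6 is used below)
Check constraint: 6*-0.1667 = -1.0002 >= -10 -- satisfied.
Step 2: Compute optimal value.
f(x*) = 6*(-1/6)^2 + 2*(-1/6) = -0.1667


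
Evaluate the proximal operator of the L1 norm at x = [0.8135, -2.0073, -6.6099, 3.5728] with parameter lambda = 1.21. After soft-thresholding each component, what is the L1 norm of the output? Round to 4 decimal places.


Soft-thresholding with lambda = 1.21:
prox(0.8135) = sign(0.8135)*max(|0.8135| - 1.21, 0) = 0.0
prox(-2.0073) = sign(-2.0073)*max(|-2.0073| - 1.21, 0) = -0.7973
prox(-6.6099) = sign(-6.6099)*max(|-6.6099| - 1.21, 0) = -5.3999
prox(3.5728) = sign(3.5728)*max(|3.5728| - 1.21, 0) = 2.3628
prox(x) = [0.0, -0.7973, -5.3999, 2.3628]
||prox(x)||_1 = 0.0 + 0.7973 + 5.3999 + 2.3628 = 8.56


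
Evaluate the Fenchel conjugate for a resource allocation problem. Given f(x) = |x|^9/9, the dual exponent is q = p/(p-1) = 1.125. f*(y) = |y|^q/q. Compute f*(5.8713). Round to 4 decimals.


The conjugate exponent q satisfies 1/p + 1/q = 1.
p = 9, so q = 9/(9 - 1) = 1.125
|y|^q = 5.8713^1.125 = 7.3253
f*(5.8713) = 7.3253 / 1.125 = 6.5114


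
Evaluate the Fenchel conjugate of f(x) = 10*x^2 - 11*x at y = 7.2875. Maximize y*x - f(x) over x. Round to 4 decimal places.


f*(y) = sup_x {y*x - a*x^2 - b*x} = sup_x {(y-b)*x - a*x^2}
FOC: (y - b) - 2a*x = 0 => x* = (y - b)/(2a)
x* = (7.2875 + 11)/(2*10) = 0.9144
f*(7.2875) = (y-b)^2/(4a) = (7.2875 + 11)^2/(4*10)
= 334.4327/40 = 8.3608


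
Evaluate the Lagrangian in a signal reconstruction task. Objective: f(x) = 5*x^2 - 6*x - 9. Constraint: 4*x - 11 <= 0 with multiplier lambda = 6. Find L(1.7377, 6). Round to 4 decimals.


Step 1: Evaluate f(x).
f(1.7377) = 5*1.7377^2 - 6*1.7377 - 9 = -4.3282
Step 2: Evaluate g(x).
g(1.7377) = 4*1.7377 - 11 = -4.0492
Step 3: Compute Lagrangian.
L = -4.3282 + 6*-4.0492 = -28.6234


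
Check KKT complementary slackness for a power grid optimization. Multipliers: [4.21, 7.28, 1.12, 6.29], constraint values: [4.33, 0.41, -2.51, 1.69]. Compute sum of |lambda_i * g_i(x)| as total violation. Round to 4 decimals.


KKT complementary slackness check:
lambda_1 * g_1 = 4.21 * 4.33 = 18.2293
lambda_2 * g_2 = 7.28 * 0.41 = 2.9848
lambda_3 * g_3 = 1.12 * -2.51 = -2.8112
lambda_4 * g_4 = 6.29 * 1.69 = 10.6301
Total violation = 18.2293 + 2.9848 + 2.8112 + 10.6301 = 34.6554


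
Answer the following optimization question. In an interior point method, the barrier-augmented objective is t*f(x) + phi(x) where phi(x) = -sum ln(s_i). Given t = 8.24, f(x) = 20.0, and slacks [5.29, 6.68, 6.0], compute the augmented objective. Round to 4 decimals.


Step 1: Compute log-barrier.
ln values: [1.6658, 1.8991, 1.7918]
phi = -(1.6658 + 1.8991 + 1.7918) = -5.3567
Step 2: Compute augmented objective.
t*f(x) = 8.24*20.0 = 164.8
Total = 164.8 - 5.3567 = 159.4433


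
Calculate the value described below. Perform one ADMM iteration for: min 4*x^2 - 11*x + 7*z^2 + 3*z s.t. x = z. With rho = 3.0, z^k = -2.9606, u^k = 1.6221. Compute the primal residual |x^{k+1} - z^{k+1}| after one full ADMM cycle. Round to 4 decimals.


ADMM iteration with rho = 3.0, z^k = -2.9606, u^k = 1.6221
Step 1: x-update.
Minimize 4*x^2 - 11*x + (3.0/2)*(x + 2.9606 + 1.6221)^2
FOC: (2*4 + 3.0)*x = 11 + 3.0*(-2.9606 - 1.6221)
x^{k+1} = -0.2498
Step 2: z-update.
Minimize 7*z^2 + 3*z + (3.0/2)*(-0.2498 - z + 1.6221)^2
FOC: (2*7 + 3.0)*z = -3 + 3.0*(-0.2498 + 1.6221)
z^{k+1} = 0.0657
Step 3: u-update.
u^{k+1} = 1.6221 - 0.2498 - 0.0657 = 1.3066
Step 4: Primal residual = |-0.2498 - 0.0657| = 0.3155


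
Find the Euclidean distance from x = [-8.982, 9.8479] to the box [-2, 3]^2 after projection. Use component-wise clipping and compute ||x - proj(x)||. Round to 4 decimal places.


Project each component onto [-2, 3].
clip(-8.982) = -2.0, clip(9.8479) = 3.0
Projection = [-2.0, 3.0]
Squared diffs: [48.7483, 46.8937]
Distance = sqrt(95.642) = 9.7797


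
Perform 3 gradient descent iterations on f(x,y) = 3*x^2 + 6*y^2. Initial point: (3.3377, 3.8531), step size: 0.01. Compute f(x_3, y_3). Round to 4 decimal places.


Gradient descent on f(x,y) = 3*x^2 + 6*y^2.
Starting point: (3.3377, 3.8531), alpha = 0.01
Step 1: grad_x = 2*3*3.3377 = 20.0262, grad_y = 2*6*3.8531 = 46.2372
  x_1 = 3.3377 - 0.01*20.0262 = 3.1374
  y_1 = 3.8531 - 0.01*46.2372 = 3.3907
Step 2: grad_x = 2*3*3.1374 = 18.8246, grad_y = 2*6*3.3907 = 40.6887
  x_2 = 3.1374 - 0.01*18.8246 = 2.9492
  y_2 = 3.3907 - 0.01*40.6887 = 2.9838
Step 3: grad_x = 2*3*2.9492 = 17.6952, grad_y = 2*6*2.9838 = 35.8061
  x_3 = 2.9492 - 0.01*17.6952 = 2.7722
  y_3 = 2.9838 - 0.01*35.8061 = 2.6258
f(2.7722, 2.6258) = 3*2.7722^2 + 6*2.6258^2 = 64.4243


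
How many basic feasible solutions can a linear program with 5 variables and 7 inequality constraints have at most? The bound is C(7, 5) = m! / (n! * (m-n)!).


Each vertex corresponds to some choice of n active constraints out of m, so the number of vertices is at most C(m, n) = m! / (n!(m-n)!).
m = 7, n = 5
Numerator: 7 * 6 * 5 * 4 * 3
Denominator: 5! = 120
C(7, 5) = 21


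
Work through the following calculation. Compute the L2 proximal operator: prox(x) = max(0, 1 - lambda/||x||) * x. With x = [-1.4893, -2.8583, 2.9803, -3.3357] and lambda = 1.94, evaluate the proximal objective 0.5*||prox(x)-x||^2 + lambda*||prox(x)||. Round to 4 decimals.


Step 1: Compute ||x||.
||x|| = 5.5133
Step 2: Compute scaling factor.
scale = max(0, 1 - 1.94/5.5133) = 0.6481
Step 3: prox(x) = [-0.9653, -1.8525, 1.9316, -2.162]
||prox(x)|| = 3.5733
Step 4: Proximal objective.
0.5*||prox-x||^2 = 1.8818
lambda*||prox|| = 6.9322
Total = 8.8141


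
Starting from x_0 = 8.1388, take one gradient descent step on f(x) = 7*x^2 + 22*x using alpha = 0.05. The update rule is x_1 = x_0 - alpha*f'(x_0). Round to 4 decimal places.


We compute the gradient at x_0 and apply the update.
f'(x) = 14*x + 22
f'(8.1388) = 14*8.1388 + 22 = 135.9432
x_1 = 8.1388 - 0.05*135.9432 = 1.3416


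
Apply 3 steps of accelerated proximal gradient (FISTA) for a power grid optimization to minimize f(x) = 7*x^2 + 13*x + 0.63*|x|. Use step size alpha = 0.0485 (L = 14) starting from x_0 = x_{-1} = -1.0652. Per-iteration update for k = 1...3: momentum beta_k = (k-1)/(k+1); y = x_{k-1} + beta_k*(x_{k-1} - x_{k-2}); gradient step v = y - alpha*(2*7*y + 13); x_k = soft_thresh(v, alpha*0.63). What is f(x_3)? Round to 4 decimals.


FISTA on f(x) = 7*x^2 + 13*x + 0.63*|x|
L = 14, alpha = 0.0485
Iteration 1: beta = 0.0, y = -1.0652 + 0.0*(-1.0652 + 1.0652) = -1.0652
  grad(y) = -1.9128, v = y - alpha*grad = -0.9724
  prox(v) = soft_thresh(-0.9724, 0.0306) = -0.9419
Iteration 2: beta = 0.3333, y = -0.9419 + 0.3333*(-0.9419 + 1.0652) = -0.9008
  grad(y) = 0.3893, v = y - alpha*grad = -0.9196
  prox(v) = soft_thresh(-0.9196, 0.0306) = -0.8891
Iteration 3: beta = 0.5, y = -0.8891 + 0.5*(-0.8891 + 0.9419) = -0.8627
  grad(y) = 0.9222, v = y - alpha*grad = -0.9074
  prox(v) = soft_thresh(-0.9074, 0.0306) = -0.8769
f(x_3) = 7*(-0.8769)^2 + 13*(-0.8769) + 0.63*|-0.8769| = -5.4646


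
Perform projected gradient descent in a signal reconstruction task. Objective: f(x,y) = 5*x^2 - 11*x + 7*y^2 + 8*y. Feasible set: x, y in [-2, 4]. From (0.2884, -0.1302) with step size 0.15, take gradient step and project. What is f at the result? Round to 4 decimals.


Step 1: Compute gradient at (0.2884, -0.1302).
grad_x = 2*5*0.2884 - 11 = -8.116
grad_y = 2*7*-0.1302 + 8 = 6.1772
Step 2: Gradient step.
x_raw = 0.2884 - 0.15*-8.116 = 1.5058
y_raw = -0.1302 - 0.15*6.1772 = -1.0568
Step 3: Project onto [-2, 4].
x_proj = clip(1.5058) = 1.5058
y_proj = clip(-1.0568) = -1.0568
Step 4: Evaluate f.
f(1.5058, -1.0568) = -5.8634


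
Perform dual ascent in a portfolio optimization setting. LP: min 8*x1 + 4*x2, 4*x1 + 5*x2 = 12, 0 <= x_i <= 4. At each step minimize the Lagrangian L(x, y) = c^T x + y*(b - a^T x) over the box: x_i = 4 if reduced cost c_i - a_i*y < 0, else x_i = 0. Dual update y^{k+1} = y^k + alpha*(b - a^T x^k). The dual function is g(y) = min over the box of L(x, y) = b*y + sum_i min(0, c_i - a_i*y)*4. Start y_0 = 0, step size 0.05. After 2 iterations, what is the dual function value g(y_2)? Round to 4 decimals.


Dual ascent for LP: min 8*x1 + 4*x2, 4*x1 + 5*x2 = 12, 0 <= x_i <= 4
Step 1: y^k = 0.0, reduced costs: (8.0, 4.0)
  x^k = (0.0, 0.0), subgradient = b - a^T x = 12.0
  y^{k+1} = 0.0 + 0.05*12.0 = 0.6
Step 2: y^k = 0.6, reduced costs: (5.6, 1.0)
  x^k = (0.0, 0.0), subgradient = b - a^T x = 12.0
  y^{k+1} = 0.6 + 0.05*12.0 = 1.2
Dual objective at y_2 = 1.2: reduced costs (3.2, -2.0), box minimizer x = (0.0, 4.0)
g(y_2) = b*y + (c1 - a1*y)*x1 + (c2 - a2*y)*x2 = 12*1.2 + 3.2*0.0 + (-2.0)*4.0 = 14.4 + 0.0 - 8.0 = 6.4


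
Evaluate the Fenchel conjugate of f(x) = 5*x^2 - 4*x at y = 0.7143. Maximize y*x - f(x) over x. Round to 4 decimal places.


f*(y) = sup_x {y*x - a*x^2 - b*x} = sup_x {(y-b)*x - a*x^2}
FOC: (y - b) - 2a*x = 0 => x* = (y - b)/(2a)
x* = (0.7143 + 4)/(2*5) = 0.4714
f*(0.7143) = (y-b)^2/(4a) = (0.7143 + 4)^2/(4*5)
= 22.2246/20 = 1.1112


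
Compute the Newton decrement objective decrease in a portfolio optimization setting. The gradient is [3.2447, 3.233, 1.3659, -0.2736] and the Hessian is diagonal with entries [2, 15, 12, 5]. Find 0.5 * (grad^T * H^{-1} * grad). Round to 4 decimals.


Step 1: H is diagonal, so H^(-1) * g = [1.6224, 0.2155, 0.1138, -0.0547].
Step 2: g^T H^(-1) g = sum_i g_i^2 / H_ii
  = (3.2447)^2/2 + (3.233)^2/15 + (1.3659)^2/12 + (-0.2736)^2/5
  = 5.264 + 0.6968 + 0.1555 + 0.015 = 6.1313
Step 3: Objective decrease = 0.5 * g^T H^(-1) g = 3.0657


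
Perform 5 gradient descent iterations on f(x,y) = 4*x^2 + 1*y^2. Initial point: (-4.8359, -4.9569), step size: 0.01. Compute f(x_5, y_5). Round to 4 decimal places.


Gradient descent on f(x,y) = 4*x^2 + 1*y^2.
Starting point: (-4.8359, -4.9569), alpha = 0.01
Step 1: grad_x = 2*4*-4.8359 = -38.6872, grad_y = 2*1*-4.9569 = -9.9138
  x_1 = -4.8359 - 0.01*-38.6872 = -4.449
  y_1 = -4.9569 - 0.01*-9.9138 = -4.8578
Step 2: grad_x = 2*4*-4.449 = -35.5922, grad_y = 2*1*-4.8578 = -9.7155
  x_2 = -4.449 - 0.01*-35.5922 = -4.0931
  y_2 = -4.8578 - 0.01*-9.7155 = -4.7606
Step 3: grad_x = 2*4*-4.0931 = -32.7448, grad_y = 2*1*-4.7606 = -9.5212
  x_3 = -4.0931 - 0.01*-32.7448 = -3.7657
  y_3 = -4.7606 - 0.01*-9.5212 = -4.6654
Step 4: grad_x = 2*4*-3.7657 = -30.1253, grad_y = 2*1*-4.6654 = -9.3308
  x_4 = -3.7657 - 0.01*-30.1253 = -3.4644
  y_4 = -4.6654 - 0.01*-9.3308 = -4.5721
Step 5: grad_x = 2*4*-3.4644 = -27.7152, grad_y = 2*1*-4.5721 = -9.1442
  x_5 = -3.4644 - 0.01*-27.7152 = -3.1873
  y_5 = -4.5721 - 0.01*-9.1442 = -4.4806
f(-3.1873, -4.4806) = 4*(-3.1873)^2 + 1*(-4.4806)^2 = 60.7105


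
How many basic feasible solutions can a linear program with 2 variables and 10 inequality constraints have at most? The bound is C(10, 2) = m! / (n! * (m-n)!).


Each vertex corresponds to some choice of n active constraints out of m, so the number of vertices is at most C(m, n) = m! / (n!(m-n)!).
m = 10, n = 2
Numerator: 10 * 9
Denominator: 2! = 2
C(10, 2) = 45


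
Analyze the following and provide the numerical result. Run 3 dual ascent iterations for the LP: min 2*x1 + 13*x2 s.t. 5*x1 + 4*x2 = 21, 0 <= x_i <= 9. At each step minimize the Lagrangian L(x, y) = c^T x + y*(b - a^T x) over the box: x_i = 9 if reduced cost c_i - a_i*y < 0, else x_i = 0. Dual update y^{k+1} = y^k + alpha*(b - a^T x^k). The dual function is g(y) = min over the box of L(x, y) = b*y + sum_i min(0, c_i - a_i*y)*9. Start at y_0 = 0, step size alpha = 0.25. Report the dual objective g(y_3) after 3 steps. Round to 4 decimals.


Dual ascent for LP: min 2*x1 + 13*x2, 5*x1 + 4*x2 = 21, 0 <= x_i <= 9
Step 1: y^k = 0.0, reduced costs: (2.0, 13.0)
  x^k = (0.0, 0.0), subgradient = b - a^T x = 21.0
  y^{k+1} = 0.0 + 0.25*21.0 = 5.25
Step 2: y^k = 5.25, reduced costs: (-24.25, -8.0)
  x^k = (9.0, 9.0), subgradient = b - a^T x = -60.0
  y^{k+1} = 5.25 + 0.25*-60.0 = -9.75
Step 3: y^k = -9.75, reduced costs: (50.75, 52.0)
  x^k = (0.0, 0.0), subgradient = b - a^T x = 21.0
  y^{k+1} = -9.75 + 0.25*21.0 = -4.5
Dual objective at y_3 = -4.5: reduced costs (24.5, 31.0), box minimizer x = (0.0, 0.0)
g(y_3) = b*y + (c1 - a1*y)*x1 + (c2 - a2*y)*x2 = 21*(-4.5) + 24.5*0.0 + 31.0*0.0 = -94.5 + 0.0 + 0.0 = -94.5
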